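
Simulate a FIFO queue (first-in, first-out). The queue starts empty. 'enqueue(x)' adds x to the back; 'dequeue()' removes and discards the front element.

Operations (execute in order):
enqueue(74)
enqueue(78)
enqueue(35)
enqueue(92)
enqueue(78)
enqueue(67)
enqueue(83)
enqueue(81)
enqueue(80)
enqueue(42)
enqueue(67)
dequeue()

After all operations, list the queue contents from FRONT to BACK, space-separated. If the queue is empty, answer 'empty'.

Answer: 78 35 92 78 67 83 81 80 42 67

Derivation:
enqueue(74): [74]
enqueue(78): [74, 78]
enqueue(35): [74, 78, 35]
enqueue(92): [74, 78, 35, 92]
enqueue(78): [74, 78, 35, 92, 78]
enqueue(67): [74, 78, 35, 92, 78, 67]
enqueue(83): [74, 78, 35, 92, 78, 67, 83]
enqueue(81): [74, 78, 35, 92, 78, 67, 83, 81]
enqueue(80): [74, 78, 35, 92, 78, 67, 83, 81, 80]
enqueue(42): [74, 78, 35, 92, 78, 67, 83, 81, 80, 42]
enqueue(67): [74, 78, 35, 92, 78, 67, 83, 81, 80, 42, 67]
dequeue(): [78, 35, 92, 78, 67, 83, 81, 80, 42, 67]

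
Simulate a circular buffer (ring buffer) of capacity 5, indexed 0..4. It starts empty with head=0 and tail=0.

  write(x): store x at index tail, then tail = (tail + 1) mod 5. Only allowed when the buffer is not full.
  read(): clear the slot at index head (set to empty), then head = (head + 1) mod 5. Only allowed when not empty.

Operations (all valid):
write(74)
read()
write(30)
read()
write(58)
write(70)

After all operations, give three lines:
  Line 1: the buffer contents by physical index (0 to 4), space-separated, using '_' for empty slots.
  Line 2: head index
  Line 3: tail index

Answer: _ _ 58 70 _
2
4

Derivation:
write(74): buf=[74 _ _ _ _], head=0, tail=1, size=1
read(): buf=[_ _ _ _ _], head=1, tail=1, size=0
write(30): buf=[_ 30 _ _ _], head=1, tail=2, size=1
read(): buf=[_ _ _ _ _], head=2, tail=2, size=0
write(58): buf=[_ _ 58 _ _], head=2, tail=3, size=1
write(70): buf=[_ _ 58 70 _], head=2, tail=4, size=2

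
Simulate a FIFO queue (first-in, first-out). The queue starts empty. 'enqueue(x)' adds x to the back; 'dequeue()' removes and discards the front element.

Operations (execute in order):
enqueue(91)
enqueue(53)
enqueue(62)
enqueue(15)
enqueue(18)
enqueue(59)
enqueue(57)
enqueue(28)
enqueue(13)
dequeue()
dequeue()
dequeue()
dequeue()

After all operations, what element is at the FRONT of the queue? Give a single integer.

enqueue(91): queue = [91]
enqueue(53): queue = [91, 53]
enqueue(62): queue = [91, 53, 62]
enqueue(15): queue = [91, 53, 62, 15]
enqueue(18): queue = [91, 53, 62, 15, 18]
enqueue(59): queue = [91, 53, 62, 15, 18, 59]
enqueue(57): queue = [91, 53, 62, 15, 18, 59, 57]
enqueue(28): queue = [91, 53, 62, 15, 18, 59, 57, 28]
enqueue(13): queue = [91, 53, 62, 15, 18, 59, 57, 28, 13]
dequeue(): queue = [53, 62, 15, 18, 59, 57, 28, 13]
dequeue(): queue = [62, 15, 18, 59, 57, 28, 13]
dequeue(): queue = [15, 18, 59, 57, 28, 13]
dequeue(): queue = [18, 59, 57, 28, 13]

Answer: 18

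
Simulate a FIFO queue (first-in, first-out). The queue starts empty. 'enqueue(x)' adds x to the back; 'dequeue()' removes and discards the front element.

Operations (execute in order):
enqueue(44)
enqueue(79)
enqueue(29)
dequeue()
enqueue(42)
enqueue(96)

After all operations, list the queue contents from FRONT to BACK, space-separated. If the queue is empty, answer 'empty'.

Answer: 79 29 42 96

Derivation:
enqueue(44): [44]
enqueue(79): [44, 79]
enqueue(29): [44, 79, 29]
dequeue(): [79, 29]
enqueue(42): [79, 29, 42]
enqueue(96): [79, 29, 42, 96]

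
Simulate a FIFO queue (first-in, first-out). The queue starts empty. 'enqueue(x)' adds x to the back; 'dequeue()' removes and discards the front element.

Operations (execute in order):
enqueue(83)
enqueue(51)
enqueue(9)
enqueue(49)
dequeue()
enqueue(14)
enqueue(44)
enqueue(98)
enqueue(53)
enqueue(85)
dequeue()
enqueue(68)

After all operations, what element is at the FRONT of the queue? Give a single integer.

enqueue(83): queue = [83]
enqueue(51): queue = [83, 51]
enqueue(9): queue = [83, 51, 9]
enqueue(49): queue = [83, 51, 9, 49]
dequeue(): queue = [51, 9, 49]
enqueue(14): queue = [51, 9, 49, 14]
enqueue(44): queue = [51, 9, 49, 14, 44]
enqueue(98): queue = [51, 9, 49, 14, 44, 98]
enqueue(53): queue = [51, 9, 49, 14, 44, 98, 53]
enqueue(85): queue = [51, 9, 49, 14, 44, 98, 53, 85]
dequeue(): queue = [9, 49, 14, 44, 98, 53, 85]
enqueue(68): queue = [9, 49, 14, 44, 98, 53, 85, 68]

Answer: 9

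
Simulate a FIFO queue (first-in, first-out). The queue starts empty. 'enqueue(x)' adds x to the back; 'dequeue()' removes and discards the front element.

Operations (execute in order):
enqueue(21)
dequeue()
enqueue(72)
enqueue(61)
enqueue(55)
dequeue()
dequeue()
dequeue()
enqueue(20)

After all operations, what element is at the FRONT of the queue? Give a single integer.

Answer: 20

Derivation:
enqueue(21): queue = [21]
dequeue(): queue = []
enqueue(72): queue = [72]
enqueue(61): queue = [72, 61]
enqueue(55): queue = [72, 61, 55]
dequeue(): queue = [61, 55]
dequeue(): queue = [55]
dequeue(): queue = []
enqueue(20): queue = [20]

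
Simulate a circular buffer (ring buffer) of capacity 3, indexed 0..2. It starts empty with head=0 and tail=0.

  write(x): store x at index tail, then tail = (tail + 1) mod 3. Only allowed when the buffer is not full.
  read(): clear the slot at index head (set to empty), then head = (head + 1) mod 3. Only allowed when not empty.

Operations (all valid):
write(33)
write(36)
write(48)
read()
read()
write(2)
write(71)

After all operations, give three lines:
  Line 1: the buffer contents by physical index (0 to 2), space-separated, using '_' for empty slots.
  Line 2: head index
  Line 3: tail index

write(33): buf=[33 _ _], head=0, tail=1, size=1
write(36): buf=[33 36 _], head=0, tail=2, size=2
write(48): buf=[33 36 48], head=0, tail=0, size=3
read(): buf=[_ 36 48], head=1, tail=0, size=2
read(): buf=[_ _ 48], head=2, tail=0, size=1
write(2): buf=[2 _ 48], head=2, tail=1, size=2
write(71): buf=[2 71 48], head=2, tail=2, size=3

Answer: 2 71 48
2
2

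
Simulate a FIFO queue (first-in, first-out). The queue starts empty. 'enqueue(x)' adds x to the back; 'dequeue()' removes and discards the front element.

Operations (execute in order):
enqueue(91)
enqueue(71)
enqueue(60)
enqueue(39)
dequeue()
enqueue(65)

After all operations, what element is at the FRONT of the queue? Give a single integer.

enqueue(91): queue = [91]
enqueue(71): queue = [91, 71]
enqueue(60): queue = [91, 71, 60]
enqueue(39): queue = [91, 71, 60, 39]
dequeue(): queue = [71, 60, 39]
enqueue(65): queue = [71, 60, 39, 65]

Answer: 71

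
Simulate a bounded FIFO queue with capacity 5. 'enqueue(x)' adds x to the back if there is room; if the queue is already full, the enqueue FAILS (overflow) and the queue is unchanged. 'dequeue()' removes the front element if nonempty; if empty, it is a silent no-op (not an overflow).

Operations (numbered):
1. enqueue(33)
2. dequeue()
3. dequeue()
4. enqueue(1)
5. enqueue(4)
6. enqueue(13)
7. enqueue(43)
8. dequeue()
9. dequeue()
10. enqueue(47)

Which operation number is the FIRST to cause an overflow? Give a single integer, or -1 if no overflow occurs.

1. enqueue(33): size=1
2. dequeue(): size=0
3. dequeue(): empty, no-op, size=0
4. enqueue(1): size=1
5. enqueue(4): size=2
6. enqueue(13): size=3
7. enqueue(43): size=4
8. dequeue(): size=3
9. dequeue(): size=2
10. enqueue(47): size=3

Answer: -1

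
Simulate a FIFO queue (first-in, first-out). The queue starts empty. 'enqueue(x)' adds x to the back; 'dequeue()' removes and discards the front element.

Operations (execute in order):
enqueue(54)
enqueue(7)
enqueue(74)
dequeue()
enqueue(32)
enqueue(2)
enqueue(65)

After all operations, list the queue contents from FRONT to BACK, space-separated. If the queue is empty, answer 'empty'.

enqueue(54): [54]
enqueue(7): [54, 7]
enqueue(74): [54, 7, 74]
dequeue(): [7, 74]
enqueue(32): [7, 74, 32]
enqueue(2): [7, 74, 32, 2]
enqueue(65): [7, 74, 32, 2, 65]

Answer: 7 74 32 2 65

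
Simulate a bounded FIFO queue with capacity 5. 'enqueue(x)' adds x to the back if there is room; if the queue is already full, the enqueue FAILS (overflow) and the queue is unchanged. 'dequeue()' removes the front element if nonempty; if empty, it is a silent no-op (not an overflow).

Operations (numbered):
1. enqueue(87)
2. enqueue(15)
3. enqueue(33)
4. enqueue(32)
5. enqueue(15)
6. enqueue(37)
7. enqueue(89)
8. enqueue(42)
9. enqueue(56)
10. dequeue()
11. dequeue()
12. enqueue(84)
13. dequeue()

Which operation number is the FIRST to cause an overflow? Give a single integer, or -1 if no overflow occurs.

1. enqueue(87): size=1
2. enqueue(15): size=2
3. enqueue(33): size=3
4. enqueue(32): size=4
5. enqueue(15): size=5
6. enqueue(37): size=5=cap → OVERFLOW (fail)
7. enqueue(89): size=5=cap → OVERFLOW (fail)
8. enqueue(42): size=5=cap → OVERFLOW (fail)
9. enqueue(56): size=5=cap → OVERFLOW (fail)
10. dequeue(): size=4
11. dequeue(): size=3
12. enqueue(84): size=4
13. dequeue(): size=3

Answer: 6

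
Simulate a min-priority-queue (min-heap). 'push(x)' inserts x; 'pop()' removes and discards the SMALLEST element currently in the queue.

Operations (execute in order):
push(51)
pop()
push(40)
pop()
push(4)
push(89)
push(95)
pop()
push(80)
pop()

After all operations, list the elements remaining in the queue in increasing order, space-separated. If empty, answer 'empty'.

push(51): heap contents = [51]
pop() → 51: heap contents = []
push(40): heap contents = [40]
pop() → 40: heap contents = []
push(4): heap contents = [4]
push(89): heap contents = [4, 89]
push(95): heap contents = [4, 89, 95]
pop() → 4: heap contents = [89, 95]
push(80): heap contents = [80, 89, 95]
pop() → 80: heap contents = [89, 95]

Answer: 89 95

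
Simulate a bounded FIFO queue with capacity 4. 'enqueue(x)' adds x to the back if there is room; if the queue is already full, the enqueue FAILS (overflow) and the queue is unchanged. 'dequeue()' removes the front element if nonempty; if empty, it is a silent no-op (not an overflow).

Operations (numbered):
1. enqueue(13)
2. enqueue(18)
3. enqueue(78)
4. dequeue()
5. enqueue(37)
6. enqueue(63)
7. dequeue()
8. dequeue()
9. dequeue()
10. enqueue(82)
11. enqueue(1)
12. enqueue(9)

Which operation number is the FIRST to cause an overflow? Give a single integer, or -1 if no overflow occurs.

Answer: -1

Derivation:
1. enqueue(13): size=1
2. enqueue(18): size=2
3. enqueue(78): size=3
4. dequeue(): size=2
5. enqueue(37): size=3
6. enqueue(63): size=4
7. dequeue(): size=3
8. dequeue(): size=2
9. dequeue(): size=1
10. enqueue(82): size=2
11. enqueue(1): size=3
12. enqueue(9): size=4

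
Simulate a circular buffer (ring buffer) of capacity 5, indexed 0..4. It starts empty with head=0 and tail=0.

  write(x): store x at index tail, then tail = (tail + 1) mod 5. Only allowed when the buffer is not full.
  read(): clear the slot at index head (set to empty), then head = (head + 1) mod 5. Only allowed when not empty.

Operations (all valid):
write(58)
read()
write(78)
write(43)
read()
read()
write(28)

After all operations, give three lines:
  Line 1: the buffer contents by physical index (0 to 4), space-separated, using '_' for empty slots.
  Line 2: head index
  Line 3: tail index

write(58): buf=[58 _ _ _ _], head=0, tail=1, size=1
read(): buf=[_ _ _ _ _], head=1, tail=1, size=0
write(78): buf=[_ 78 _ _ _], head=1, tail=2, size=1
write(43): buf=[_ 78 43 _ _], head=1, tail=3, size=2
read(): buf=[_ _ 43 _ _], head=2, tail=3, size=1
read(): buf=[_ _ _ _ _], head=3, tail=3, size=0
write(28): buf=[_ _ _ 28 _], head=3, tail=4, size=1

Answer: _ _ _ 28 _
3
4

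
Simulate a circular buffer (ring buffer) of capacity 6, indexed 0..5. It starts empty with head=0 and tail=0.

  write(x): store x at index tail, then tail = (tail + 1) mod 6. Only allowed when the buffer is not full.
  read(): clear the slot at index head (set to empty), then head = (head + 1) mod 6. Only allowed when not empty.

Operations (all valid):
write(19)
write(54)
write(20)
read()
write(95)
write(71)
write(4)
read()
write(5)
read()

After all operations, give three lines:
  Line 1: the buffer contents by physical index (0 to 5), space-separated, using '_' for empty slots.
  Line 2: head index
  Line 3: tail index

Answer: 5 _ _ 95 71 4
3
1

Derivation:
write(19): buf=[19 _ _ _ _ _], head=0, tail=1, size=1
write(54): buf=[19 54 _ _ _ _], head=0, tail=2, size=2
write(20): buf=[19 54 20 _ _ _], head=0, tail=3, size=3
read(): buf=[_ 54 20 _ _ _], head=1, tail=3, size=2
write(95): buf=[_ 54 20 95 _ _], head=1, tail=4, size=3
write(71): buf=[_ 54 20 95 71 _], head=1, tail=5, size=4
write(4): buf=[_ 54 20 95 71 4], head=1, tail=0, size=5
read(): buf=[_ _ 20 95 71 4], head=2, tail=0, size=4
write(5): buf=[5 _ 20 95 71 4], head=2, tail=1, size=5
read(): buf=[5 _ _ 95 71 4], head=3, tail=1, size=4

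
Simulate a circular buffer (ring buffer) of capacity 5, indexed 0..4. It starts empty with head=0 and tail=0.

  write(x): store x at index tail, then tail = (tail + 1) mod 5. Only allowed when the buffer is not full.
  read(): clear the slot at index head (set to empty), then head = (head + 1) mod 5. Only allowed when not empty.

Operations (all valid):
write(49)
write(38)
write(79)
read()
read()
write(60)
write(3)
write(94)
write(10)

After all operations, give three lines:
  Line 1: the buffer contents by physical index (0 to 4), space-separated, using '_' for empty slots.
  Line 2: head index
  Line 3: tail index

Answer: 94 10 79 60 3
2
2

Derivation:
write(49): buf=[49 _ _ _ _], head=0, tail=1, size=1
write(38): buf=[49 38 _ _ _], head=0, tail=2, size=2
write(79): buf=[49 38 79 _ _], head=0, tail=3, size=3
read(): buf=[_ 38 79 _ _], head=1, tail=3, size=2
read(): buf=[_ _ 79 _ _], head=2, tail=3, size=1
write(60): buf=[_ _ 79 60 _], head=2, tail=4, size=2
write(3): buf=[_ _ 79 60 3], head=2, tail=0, size=3
write(94): buf=[94 _ 79 60 3], head=2, tail=1, size=4
write(10): buf=[94 10 79 60 3], head=2, tail=2, size=5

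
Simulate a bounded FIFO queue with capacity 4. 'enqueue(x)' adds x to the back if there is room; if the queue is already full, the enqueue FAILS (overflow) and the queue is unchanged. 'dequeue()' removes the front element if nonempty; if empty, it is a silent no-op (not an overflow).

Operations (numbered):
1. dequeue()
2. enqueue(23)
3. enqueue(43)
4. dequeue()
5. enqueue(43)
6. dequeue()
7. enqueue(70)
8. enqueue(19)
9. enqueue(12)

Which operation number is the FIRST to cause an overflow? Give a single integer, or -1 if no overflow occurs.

Answer: -1

Derivation:
1. dequeue(): empty, no-op, size=0
2. enqueue(23): size=1
3. enqueue(43): size=2
4. dequeue(): size=1
5. enqueue(43): size=2
6. dequeue(): size=1
7. enqueue(70): size=2
8. enqueue(19): size=3
9. enqueue(12): size=4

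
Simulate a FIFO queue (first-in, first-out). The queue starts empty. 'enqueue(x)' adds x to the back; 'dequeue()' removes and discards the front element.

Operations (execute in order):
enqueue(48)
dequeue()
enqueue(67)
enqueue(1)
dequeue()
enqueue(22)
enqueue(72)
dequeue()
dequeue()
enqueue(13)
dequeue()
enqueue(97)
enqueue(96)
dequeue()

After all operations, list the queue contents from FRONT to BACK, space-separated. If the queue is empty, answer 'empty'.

enqueue(48): [48]
dequeue(): []
enqueue(67): [67]
enqueue(1): [67, 1]
dequeue(): [1]
enqueue(22): [1, 22]
enqueue(72): [1, 22, 72]
dequeue(): [22, 72]
dequeue(): [72]
enqueue(13): [72, 13]
dequeue(): [13]
enqueue(97): [13, 97]
enqueue(96): [13, 97, 96]
dequeue(): [97, 96]

Answer: 97 96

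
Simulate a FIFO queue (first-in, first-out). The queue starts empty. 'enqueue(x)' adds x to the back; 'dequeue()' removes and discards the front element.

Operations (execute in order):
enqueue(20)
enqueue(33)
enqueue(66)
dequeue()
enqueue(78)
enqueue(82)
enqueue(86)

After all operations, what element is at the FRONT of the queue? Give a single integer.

enqueue(20): queue = [20]
enqueue(33): queue = [20, 33]
enqueue(66): queue = [20, 33, 66]
dequeue(): queue = [33, 66]
enqueue(78): queue = [33, 66, 78]
enqueue(82): queue = [33, 66, 78, 82]
enqueue(86): queue = [33, 66, 78, 82, 86]

Answer: 33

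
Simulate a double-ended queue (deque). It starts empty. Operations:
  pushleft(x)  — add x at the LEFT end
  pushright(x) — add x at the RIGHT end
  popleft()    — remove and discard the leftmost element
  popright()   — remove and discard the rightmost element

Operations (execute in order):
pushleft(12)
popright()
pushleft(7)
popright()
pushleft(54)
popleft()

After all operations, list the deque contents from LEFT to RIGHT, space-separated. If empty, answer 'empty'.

pushleft(12): [12]
popright(): []
pushleft(7): [7]
popright(): []
pushleft(54): [54]
popleft(): []

Answer: empty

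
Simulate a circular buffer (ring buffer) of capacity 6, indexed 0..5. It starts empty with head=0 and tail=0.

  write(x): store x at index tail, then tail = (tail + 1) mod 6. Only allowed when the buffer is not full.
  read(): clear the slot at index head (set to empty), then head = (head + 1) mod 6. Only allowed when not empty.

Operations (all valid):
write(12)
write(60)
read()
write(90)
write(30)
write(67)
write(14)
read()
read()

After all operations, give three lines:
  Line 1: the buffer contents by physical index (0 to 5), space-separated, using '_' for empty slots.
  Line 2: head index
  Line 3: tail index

Answer: _ _ _ 30 67 14
3
0

Derivation:
write(12): buf=[12 _ _ _ _ _], head=0, tail=1, size=1
write(60): buf=[12 60 _ _ _ _], head=0, tail=2, size=2
read(): buf=[_ 60 _ _ _ _], head=1, tail=2, size=1
write(90): buf=[_ 60 90 _ _ _], head=1, tail=3, size=2
write(30): buf=[_ 60 90 30 _ _], head=1, tail=4, size=3
write(67): buf=[_ 60 90 30 67 _], head=1, tail=5, size=4
write(14): buf=[_ 60 90 30 67 14], head=1, tail=0, size=5
read(): buf=[_ _ 90 30 67 14], head=2, tail=0, size=4
read(): buf=[_ _ _ 30 67 14], head=3, tail=0, size=3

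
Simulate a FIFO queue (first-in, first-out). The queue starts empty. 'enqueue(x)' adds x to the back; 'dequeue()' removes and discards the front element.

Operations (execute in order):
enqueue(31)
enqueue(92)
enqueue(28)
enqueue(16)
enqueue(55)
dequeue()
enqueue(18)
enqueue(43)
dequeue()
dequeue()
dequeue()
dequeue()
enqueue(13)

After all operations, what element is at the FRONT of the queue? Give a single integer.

enqueue(31): queue = [31]
enqueue(92): queue = [31, 92]
enqueue(28): queue = [31, 92, 28]
enqueue(16): queue = [31, 92, 28, 16]
enqueue(55): queue = [31, 92, 28, 16, 55]
dequeue(): queue = [92, 28, 16, 55]
enqueue(18): queue = [92, 28, 16, 55, 18]
enqueue(43): queue = [92, 28, 16, 55, 18, 43]
dequeue(): queue = [28, 16, 55, 18, 43]
dequeue(): queue = [16, 55, 18, 43]
dequeue(): queue = [55, 18, 43]
dequeue(): queue = [18, 43]
enqueue(13): queue = [18, 43, 13]

Answer: 18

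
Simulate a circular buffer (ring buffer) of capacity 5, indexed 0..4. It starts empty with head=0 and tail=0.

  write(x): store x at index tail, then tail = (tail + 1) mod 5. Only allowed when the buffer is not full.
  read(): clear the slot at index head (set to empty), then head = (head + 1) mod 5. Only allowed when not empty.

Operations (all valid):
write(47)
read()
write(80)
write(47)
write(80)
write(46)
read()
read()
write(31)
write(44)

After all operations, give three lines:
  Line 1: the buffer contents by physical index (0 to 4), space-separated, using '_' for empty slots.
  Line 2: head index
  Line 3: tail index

write(47): buf=[47 _ _ _ _], head=0, tail=1, size=1
read(): buf=[_ _ _ _ _], head=1, tail=1, size=0
write(80): buf=[_ 80 _ _ _], head=1, tail=2, size=1
write(47): buf=[_ 80 47 _ _], head=1, tail=3, size=2
write(80): buf=[_ 80 47 80 _], head=1, tail=4, size=3
write(46): buf=[_ 80 47 80 46], head=1, tail=0, size=4
read(): buf=[_ _ 47 80 46], head=2, tail=0, size=3
read(): buf=[_ _ _ 80 46], head=3, tail=0, size=2
write(31): buf=[31 _ _ 80 46], head=3, tail=1, size=3
write(44): buf=[31 44 _ 80 46], head=3, tail=2, size=4

Answer: 31 44 _ 80 46
3
2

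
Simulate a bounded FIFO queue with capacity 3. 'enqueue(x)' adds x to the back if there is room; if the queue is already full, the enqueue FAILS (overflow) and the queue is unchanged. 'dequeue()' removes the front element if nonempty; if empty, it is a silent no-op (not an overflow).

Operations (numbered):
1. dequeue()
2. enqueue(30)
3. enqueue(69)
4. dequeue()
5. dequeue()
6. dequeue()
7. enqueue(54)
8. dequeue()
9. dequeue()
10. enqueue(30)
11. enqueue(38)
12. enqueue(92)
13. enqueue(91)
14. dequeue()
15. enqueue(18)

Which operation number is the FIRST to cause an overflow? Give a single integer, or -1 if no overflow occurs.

Answer: 13

Derivation:
1. dequeue(): empty, no-op, size=0
2. enqueue(30): size=1
3. enqueue(69): size=2
4. dequeue(): size=1
5. dequeue(): size=0
6. dequeue(): empty, no-op, size=0
7. enqueue(54): size=1
8. dequeue(): size=0
9. dequeue(): empty, no-op, size=0
10. enqueue(30): size=1
11. enqueue(38): size=2
12. enqueue(92): size=3
13. enqueue(91): size=3=cap → OVERFLOW (fail)
14. dequeue(): size=2
15. enqueue(18): size=3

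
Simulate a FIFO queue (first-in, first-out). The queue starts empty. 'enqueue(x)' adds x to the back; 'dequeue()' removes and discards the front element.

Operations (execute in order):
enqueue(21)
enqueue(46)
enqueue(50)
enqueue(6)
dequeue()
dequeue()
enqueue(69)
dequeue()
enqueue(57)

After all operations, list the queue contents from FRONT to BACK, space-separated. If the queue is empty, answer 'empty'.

Answer: 6 69 57

Derivation:
enqueue(21): [21]
enqueue(46): [21, 46]
enqueue(50): [21, 46, 50]
enqueue(6): [21, 46, 50, 6]
dequeue(): [46, 50, 6]
dequeue(): [50, 6]
enqueue(69): [50, 6, 69]
dequeue(): [6, 69]
enqueue(57): [6, 69, 57]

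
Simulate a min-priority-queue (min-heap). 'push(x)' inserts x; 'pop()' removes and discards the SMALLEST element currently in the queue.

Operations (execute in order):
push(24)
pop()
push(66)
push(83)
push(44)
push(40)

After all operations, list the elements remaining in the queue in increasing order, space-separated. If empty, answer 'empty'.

push(24): heap contents = [24]
pop() → 24: heap contents = []
push(66): heap contents = [66]
push(83): heap contents = [66, 83]
push(44): heap contents = [44, 66, 83]
push(40): heap contents = [40, 44, 66, 83]

Answer: 40 44 66 83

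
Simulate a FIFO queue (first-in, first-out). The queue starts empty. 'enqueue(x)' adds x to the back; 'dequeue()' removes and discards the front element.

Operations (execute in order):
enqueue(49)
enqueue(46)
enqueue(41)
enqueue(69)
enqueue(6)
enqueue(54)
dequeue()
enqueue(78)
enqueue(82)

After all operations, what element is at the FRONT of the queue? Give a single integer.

enqueue(49): queue = [49]
enqueue(46): queue = [49, 46]
enqueue(41): queue = [49, 46, 41]
enqueue(69): queue = [49, 46, 41, 69]
enqueue(6): queue = [49, 46, 41, 69, 6]
enqueue(54): queue = [49, 46, 41, 69, 6, 54]
dequeue(): queue = [46, 41, 69, 6, 54]
enqueue(78): queue = [46, 41, 69, 6, 54, 78]
enqueue(82): queue = [46, 41, 69, 6, 54, 78, 82]

Answer: 46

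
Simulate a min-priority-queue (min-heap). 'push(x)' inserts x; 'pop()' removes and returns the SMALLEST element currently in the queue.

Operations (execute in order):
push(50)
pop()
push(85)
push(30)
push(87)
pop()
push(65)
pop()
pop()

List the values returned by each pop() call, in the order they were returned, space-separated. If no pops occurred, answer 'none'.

Answer: 50 30 65 85

Derivation:
push(50): heap contents = [50]
pop() → 50: heap contents = []
push(85): heap contents = [85]
push(30): heap contents = [30, 85]
push(87): heap contents = [30, 85, 87]
pop() → 30: heap contents = [85, 87]
push(65): heap contents = [65, 85, 87]
pop() → 65: heap contents = [85, 87]
pop() → 85: heap contents = [87]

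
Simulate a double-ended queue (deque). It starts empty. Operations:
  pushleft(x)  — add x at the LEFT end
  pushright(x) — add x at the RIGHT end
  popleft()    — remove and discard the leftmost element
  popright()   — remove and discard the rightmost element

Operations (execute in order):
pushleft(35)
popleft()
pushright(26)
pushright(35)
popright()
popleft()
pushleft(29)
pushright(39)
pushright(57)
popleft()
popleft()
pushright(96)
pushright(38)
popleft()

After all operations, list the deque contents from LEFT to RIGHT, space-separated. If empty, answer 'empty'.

Answer: 96 38

Derivation:
pushleft(35): [35]
popleft(): []
pushright(26): [26]
pushright(35): [26, 35]
popright(): [26]
popleft(): []
pushleft(29): [29]
pushright(39): [29, 39]
pushright(57): [29, 39, 57]
popleft(): [39, 57]
popleft(): [57]
pushright(96): [57, 96]
pushright(38): [57, 96, 38]
popleft(): [96, 38]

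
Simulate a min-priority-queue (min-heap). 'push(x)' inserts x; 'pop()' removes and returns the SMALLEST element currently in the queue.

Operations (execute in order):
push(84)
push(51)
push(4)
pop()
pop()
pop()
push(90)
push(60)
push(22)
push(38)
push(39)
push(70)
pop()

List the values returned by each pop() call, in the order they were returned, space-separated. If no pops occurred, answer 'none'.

push(84): heap contents = [84]
push(51): heap contents = [51, 84]
push(4): heap contents = [4, 51, 84]
pop() → 4: heap contents = [51, 84]
pop() → 51: heap contents = [84]
pop() → 84: heap contents = []
push(90): heap contents = [90]
push(60): heap contents = [60, 90]
push(22): heap contents = [22, 60, 90]
push(38): heap contents = [22, 38, 60, 90]
push(39): heap contents = [22, 38, 39, 60, 90]
push(70): heap contents = [22, 38, 39, 60, 70, 90]
pop() → 22: heap contents = [38, 39, 60, 70, 90]

Answer: 4 51 84 22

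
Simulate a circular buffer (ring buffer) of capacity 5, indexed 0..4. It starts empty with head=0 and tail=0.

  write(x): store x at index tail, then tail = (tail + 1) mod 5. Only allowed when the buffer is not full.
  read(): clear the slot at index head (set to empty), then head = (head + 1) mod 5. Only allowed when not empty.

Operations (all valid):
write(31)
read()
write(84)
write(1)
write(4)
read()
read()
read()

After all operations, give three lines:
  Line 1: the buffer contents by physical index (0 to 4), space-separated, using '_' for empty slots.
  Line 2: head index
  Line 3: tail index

write(31): buf=[31 _ _ _ _], head=0, tail=1, size=1
read(): buf=[_ _ _ _ _], head=1, tail=1, size=0
write(84): buf=[_ 84 _ _ _], head=1, tail=2, size=1
write(1): buf=[_ 84 1 _ _], head=1, tail=3, size=2
write(4): buf=[_ 84 1 4 _], head=1, tail=4, size=3
read(): buf=[_ _ 1 4 _], head=2, tail=4, size=2
read(): buf=[_ _ _ 4 _], head=3, tail=4, size=1
read(): buf=[_ _ _ _ _], head=4, tail=4, size=0

Answer: _ _ _ _ _
4
4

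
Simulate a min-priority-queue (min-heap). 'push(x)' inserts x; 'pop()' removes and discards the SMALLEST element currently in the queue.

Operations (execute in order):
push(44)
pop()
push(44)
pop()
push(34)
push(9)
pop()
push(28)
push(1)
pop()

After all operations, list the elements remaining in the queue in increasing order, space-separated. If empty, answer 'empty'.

Answer: 28 34

Derivation:
push(44): heap contents = [44]
pop() → 44: heap contents = []
push(44): heap contents = [44]
pop() → 44: heap contents = []
push(34): heap contents = [34]
push(9): heap contents = [9, 34]
pop() → 9: heap contents = [34]
push(28): heap contents = [28, 34]
push(1): heap contents = [1, 28, 34]
pop() → 1: heap contents = [28, 34]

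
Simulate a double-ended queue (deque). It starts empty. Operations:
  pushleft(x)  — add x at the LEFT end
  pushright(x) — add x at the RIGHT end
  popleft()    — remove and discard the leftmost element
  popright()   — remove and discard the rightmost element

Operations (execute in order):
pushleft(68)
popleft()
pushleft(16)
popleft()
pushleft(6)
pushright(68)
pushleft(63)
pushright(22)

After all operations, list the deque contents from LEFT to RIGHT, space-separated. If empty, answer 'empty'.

Answer: 63 6 68 22

Derivation:
pushleft(68): [68]
popleft(): []
pushleft(16): [16]
popleft(): []
pushleft(6): [6]
pushright(68): [6, 68]
pushleft(63): [63, 6, 68]
pushright(22): [63, 6, 68, 22]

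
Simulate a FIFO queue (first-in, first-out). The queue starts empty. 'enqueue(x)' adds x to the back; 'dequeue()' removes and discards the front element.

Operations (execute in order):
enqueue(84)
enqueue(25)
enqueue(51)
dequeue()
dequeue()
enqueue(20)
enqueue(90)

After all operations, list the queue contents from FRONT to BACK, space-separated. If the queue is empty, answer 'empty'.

enqueue(84): [84]
enqueue(25): [84, 25]
enqueue(51): [84, 25, 51]
dequeue(): [25, 51]
dequeue(): [51]
enqueue(20): [51, 20]
enqueue(90): [51, 20, 90]

Answer: 51 20 90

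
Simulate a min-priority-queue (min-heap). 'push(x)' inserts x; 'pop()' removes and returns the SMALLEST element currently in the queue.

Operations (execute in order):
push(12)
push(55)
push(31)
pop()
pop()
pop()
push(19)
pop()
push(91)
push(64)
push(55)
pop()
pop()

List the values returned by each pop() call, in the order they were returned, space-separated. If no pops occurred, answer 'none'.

Answer: 12 31 55 19 55 64

Derivation:
push(12): heap contents = [12]
push(55): heap contents = [12, 55]
push(31): heap contents = [12, 31, 55]
pop() → 12: heap contents = [31, 55]
pop() → 31: heap contents = [55]
pop() → 55: heap contents = []
push(19): heap contents = [19]
pop() → 19: heap contents = []
push(91): heap contents = [91]
push(64): heap contents = [64, 91]
push(55): heap contents = [55, 64, 91]
pop() → 55: heap contents = [64, 91]
pop() → 64: heap contents = [91]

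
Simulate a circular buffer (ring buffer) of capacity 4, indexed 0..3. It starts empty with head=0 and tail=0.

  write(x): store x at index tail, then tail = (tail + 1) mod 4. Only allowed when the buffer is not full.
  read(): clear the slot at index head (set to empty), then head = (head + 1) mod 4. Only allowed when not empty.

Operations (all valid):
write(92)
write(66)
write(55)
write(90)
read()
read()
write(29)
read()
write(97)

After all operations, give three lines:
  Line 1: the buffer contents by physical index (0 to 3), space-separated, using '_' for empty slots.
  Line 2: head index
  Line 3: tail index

write(92): buf=[92 _ _ _], head=0, tail=1, size=1
write(66): buf=[92 66 _ _], head=0, tail=2, size=2
write(55): buf=[92 66 55 _], head=0, tail=3, size=3
write(90): buf=[92 66 55 90], head=0, tail=0, size=4
read(): buf=[_ 66 55 90], head=1, tail=0, size=3
read(): buf=[_ _ 55 90], head=2, tail=0, size=2
write(29): buf=[29 _ 55 90], head=2, tail=1, size=3
read(): buf=[29 _ _ 90], head=3, tail=1, size=2
write(97): buf=[29 97 _ 90], head=3, tail=2, size=3

Answer: 29 97 _ 90
3
2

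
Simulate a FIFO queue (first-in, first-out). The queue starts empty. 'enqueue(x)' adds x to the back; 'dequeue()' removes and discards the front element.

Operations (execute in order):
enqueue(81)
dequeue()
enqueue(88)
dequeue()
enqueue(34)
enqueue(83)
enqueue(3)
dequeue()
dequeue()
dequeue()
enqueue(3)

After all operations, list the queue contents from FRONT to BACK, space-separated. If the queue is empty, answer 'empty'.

Answer: 3

Derivation:
enqueue(81): [81]
dequeue(): []
enqueue(88): [88]
dequeue(): []
enqueue(34): [34]
enqueue(83): [34, 83]
enqueue(3): [34, 83, 3]
dequeue(): [83, 3]
dequeue(): [3]
dequeue(): []
enqueue(3): [3]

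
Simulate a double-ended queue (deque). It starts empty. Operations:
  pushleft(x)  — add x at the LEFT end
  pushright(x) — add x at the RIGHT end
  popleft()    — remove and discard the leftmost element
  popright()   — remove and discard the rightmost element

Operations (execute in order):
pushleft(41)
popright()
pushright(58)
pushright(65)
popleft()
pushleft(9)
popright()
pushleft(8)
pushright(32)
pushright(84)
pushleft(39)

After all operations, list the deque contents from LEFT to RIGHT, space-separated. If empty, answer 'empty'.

pushleft(41): [41]
popright(): []
pushright(58): [58]
pushright(65): [58, 65]
popleft(): [65]
pushleft(9): [9, 65]
popright(): [9]
pushleft(8): [8, 9]
pushright(32): [8, 9, 32]
pushright(84): [8, 9, 32, 84]
pushleft(39): [39, 8, 9, 32, 84]

Answer: 39 8 9 32 84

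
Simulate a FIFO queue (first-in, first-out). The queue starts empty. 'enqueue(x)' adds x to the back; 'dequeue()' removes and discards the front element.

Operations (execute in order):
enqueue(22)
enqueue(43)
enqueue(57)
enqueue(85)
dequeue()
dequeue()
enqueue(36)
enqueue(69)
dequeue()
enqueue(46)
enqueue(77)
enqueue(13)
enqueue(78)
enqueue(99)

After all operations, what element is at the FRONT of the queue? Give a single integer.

Answer: 85

Derivation:
enqueue(22): queue = [22]
enqueue(43): queue = [22, 43]
enqueue(57): queue = [22, 43, 57]
enqueue(85): queue = [22, 43, 57, 85]
dequeue(): queue = [43, 57, 85]
dequeue(): queue = [57, 85]
enqueue(36): queue = [57, 85, 36]
enqueue(69): queue = [57, 85, 36, 69]
dequeue(): queue = [85, 36, 69]
enqueue(46): queue = [85, 36, 69, 46]
enqueue(77): queue = [85, 36, 69, 46, 77]
enqueue(13): queue = [85, 36, 69, 46, 77, 13]
enqueue(78): queue = [85, 36, 69, 46, 77, 13, 78]
enqueue(99): queue = [85, 36, 69, 46, 77, 13, 78, 99]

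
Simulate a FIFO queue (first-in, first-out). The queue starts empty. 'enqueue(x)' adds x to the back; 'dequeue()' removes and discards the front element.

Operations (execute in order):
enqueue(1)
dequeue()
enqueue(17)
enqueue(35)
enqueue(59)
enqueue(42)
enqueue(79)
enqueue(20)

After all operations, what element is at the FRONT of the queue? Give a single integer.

Answer: 17

Derivation:
enqueue(1): queue = [1]
dequeue(): queue = []
enqueue(17): queue = [17]
enqueue(35): queue = [17, 35]
enqueue(59): queue = [17, 35, 59]
enqueue(42): queue = [17, 35, 59, 42]
enqueue(79): queue = [17, 35, 59, 42, 79]
enqueue(20): queue = [17, 35, 59, 42, 79, 20]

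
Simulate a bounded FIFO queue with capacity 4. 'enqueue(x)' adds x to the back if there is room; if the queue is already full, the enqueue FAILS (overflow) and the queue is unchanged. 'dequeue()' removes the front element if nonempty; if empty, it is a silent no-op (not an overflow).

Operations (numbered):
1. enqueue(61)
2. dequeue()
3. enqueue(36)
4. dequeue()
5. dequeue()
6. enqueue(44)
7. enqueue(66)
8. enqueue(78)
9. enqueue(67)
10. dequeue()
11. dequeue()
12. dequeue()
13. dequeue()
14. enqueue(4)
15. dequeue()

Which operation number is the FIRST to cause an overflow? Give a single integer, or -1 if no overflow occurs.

Answer: -1

Derivation:
1. enqueue(61): size=1
2. dequeue(): size=0
3. enqueue(36): size=1
4. dequeue(): size=0
5. dequeue(): empty, no-op, size=0
6. enqueue(44): size=1
7. enqueue(66): size=2
8. enqueue(78): size=3
9. enqueue(67): size=4
10. dequeue(): size=3
11. dequeue(): size=2
12. dequeue(): size=1
13. dequeue(): size=0
14. enqueue(4): size=1
15. dequeue(): size=0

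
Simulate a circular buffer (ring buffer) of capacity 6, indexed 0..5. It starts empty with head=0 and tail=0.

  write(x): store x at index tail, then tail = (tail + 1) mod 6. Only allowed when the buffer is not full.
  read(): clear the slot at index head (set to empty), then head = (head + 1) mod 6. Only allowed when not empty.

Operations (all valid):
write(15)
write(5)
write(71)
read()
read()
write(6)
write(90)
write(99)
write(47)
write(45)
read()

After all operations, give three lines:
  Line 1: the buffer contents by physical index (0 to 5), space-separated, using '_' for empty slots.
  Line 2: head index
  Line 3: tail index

Answer: 47 45 _ 6 90 99
3
2

Derivation:
write(15): buf=[15 _ _ _ _ _], head=0, tail=1, size=1
write(5): buf=[15 5 _ _ _ _], head=0, tail=2, size=2
write(71): buf=[15 5 71 _ _ _], head=0, tail=3, size=3
read(): buf=[_ 5 71 _ _ _], head=1, tail=3, size=2
read(): buf=[_ _ 71 _ _ _], head=2, tail=3, size=1
write(6): buf=[_ _ 71 6 _ _], head=2, tail=4, size=2
write(90): buf=[_ _ 71 6 90 _], head=2, tail=5, size=3
write(99): buf=[_ _ 71 6 90 99], head=2, tail=0, size=4
write(47): buf=[47 _ 71 6 90 99], head=2, tail=1, size=5
write(45): buf=[47 45 71 6 90 99], head=2, tail=2, size=6
read(): buf=[47 45 _ 6 90 99], head=3, tail=2, size=5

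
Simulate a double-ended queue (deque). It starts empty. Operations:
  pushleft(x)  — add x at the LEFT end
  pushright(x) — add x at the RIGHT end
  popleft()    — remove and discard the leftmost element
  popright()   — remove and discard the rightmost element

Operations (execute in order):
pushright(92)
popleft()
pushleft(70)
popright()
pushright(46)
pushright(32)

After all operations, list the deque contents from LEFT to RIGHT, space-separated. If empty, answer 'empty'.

Answer: 46 32

Derivation:
pushright(92): [92]
popleft(): []
pushleft(70): [70]
popright(): []
pushright(46): [46]
pushright(32): [46, 32]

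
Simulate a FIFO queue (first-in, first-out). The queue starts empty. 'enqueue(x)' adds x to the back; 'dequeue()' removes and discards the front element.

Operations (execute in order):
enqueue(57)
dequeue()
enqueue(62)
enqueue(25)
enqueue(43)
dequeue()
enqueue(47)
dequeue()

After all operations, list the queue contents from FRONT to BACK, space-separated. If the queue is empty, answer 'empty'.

enqueue(57): [57]
dequeue(): []
enqueue(62): [62]
enqueue(25): [62, 25]
enqueue(43): [62, 25, 43]
dequeue(): [25, 43]
enqueue(47): [25, 43, 47]
dequeue(): [43, 47]

Answer: 43 47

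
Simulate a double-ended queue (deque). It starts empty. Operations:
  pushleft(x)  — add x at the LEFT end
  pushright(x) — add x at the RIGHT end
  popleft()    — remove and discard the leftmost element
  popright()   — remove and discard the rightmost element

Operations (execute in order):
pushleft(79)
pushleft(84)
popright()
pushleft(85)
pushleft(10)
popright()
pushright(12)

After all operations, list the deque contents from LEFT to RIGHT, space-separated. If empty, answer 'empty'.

Answer: 10 85 12

Derivation:
pushleft(79): [79]
pushleft(84): [84, 79]
popright(): [84]
pushleft(85): [85, 84]
pushleft(10): [10, 85, 84]
popright(): [10, 85]
pushright(12): [10, 85, 12]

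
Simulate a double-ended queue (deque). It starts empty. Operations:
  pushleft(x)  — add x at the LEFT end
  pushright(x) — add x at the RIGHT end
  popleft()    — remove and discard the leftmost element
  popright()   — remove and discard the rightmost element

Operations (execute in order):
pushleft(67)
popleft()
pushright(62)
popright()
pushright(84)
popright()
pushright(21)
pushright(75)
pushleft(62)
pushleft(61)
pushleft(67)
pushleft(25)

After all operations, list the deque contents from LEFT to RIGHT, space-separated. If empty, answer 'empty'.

Answer: 25 67 61 62 21 75

Derivation:
pushleft(67): [67]
popleft(): []
pushright(62): [62]
popright(): []
pushright(84): [84]
popright(): []
pushright(21): [21]
pushright(75): [21, 75]
pushleft(62): [62, 21, 75]
pushleft(61): [61, 62, 21, 75]
pushleft(67): [67, 61, 62, 21, 75]
pushleft(25): [25, 67, 61, 62, 21, 75]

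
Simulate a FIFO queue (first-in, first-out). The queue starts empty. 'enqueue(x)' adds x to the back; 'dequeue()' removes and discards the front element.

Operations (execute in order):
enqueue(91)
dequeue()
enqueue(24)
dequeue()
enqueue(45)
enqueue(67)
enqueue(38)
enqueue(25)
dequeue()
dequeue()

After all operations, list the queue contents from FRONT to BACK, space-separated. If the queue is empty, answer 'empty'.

enqueue(91): [91]
dequeue(): []
enqueue(24): [24]
dequeue(): []
enqueue(45): [45]
enqueue(67): [45, 67]
enqueue(38): [45, 67, 38]
enqueue(25): [45, 67, 38, 25]
dequeue(): [67, 38, 25]
dequeue(): [38, 25]

Answer: 38 25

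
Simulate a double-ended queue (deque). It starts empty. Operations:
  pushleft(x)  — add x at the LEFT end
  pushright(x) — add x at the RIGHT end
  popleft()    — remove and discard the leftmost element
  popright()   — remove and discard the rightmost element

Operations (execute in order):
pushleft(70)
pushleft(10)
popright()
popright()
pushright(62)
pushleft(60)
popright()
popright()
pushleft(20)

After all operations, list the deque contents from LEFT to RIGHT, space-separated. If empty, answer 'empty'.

pushleft(70): [70]
pushleft(10): [10, 70]
popright(): [10]
popright(): []
pushright(62): [62]
pushleft(60): [60, 62]
popright(): [60]
popright(): []
pushleft(20): [20]

Answer: 20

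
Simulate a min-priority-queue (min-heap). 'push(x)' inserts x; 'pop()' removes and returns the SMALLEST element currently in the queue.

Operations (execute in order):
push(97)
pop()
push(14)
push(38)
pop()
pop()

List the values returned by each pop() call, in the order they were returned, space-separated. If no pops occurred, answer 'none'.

Answer: 97 14 38

Derivation:
push(97): heap contents = [97]
pop() → 97: heap contents = []
push(14): heap contents = [14]
push(38): heap contents = [14, 38]
pop() → 14: heap contents = [38]
pop() → 38: heap contents = []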